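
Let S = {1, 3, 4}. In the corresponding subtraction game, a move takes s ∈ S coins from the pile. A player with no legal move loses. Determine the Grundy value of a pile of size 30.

0

G(0) = 0
G(1) = mex{0} = 1
G(2) = mex{1} = 0
G(3) = mex{0,0} = 1
G(4) = mex{1,1,0} = 2
G(5) = mex{2,0,1} = 3
G(6) = mex{3,1,0} = 2
G(7) = mex{2,2,1} = 0
G(8) = mex{0,3,2} = 1
G(9) = mex{1,2,3} = 0
G(10) = mex{0,0,2} = 1
G(11) = mex{1,1,0} = 2
G(12) = mex{2,0,1} = 3
G(13) = mex{3,1,0} = 2
G(14) = mex{2,2,1} = 0
G(15) = mex{0,3,2} = 1
G(16) = mex{1,2,3} = 0
G(17) = mex{0,0,2} = 1
G(18) = mex{1,1,0} = 2
G(19) = mex{2,0,1} = 3
G(20) = mex{3,1,0} = 2
G(21) = mex{2,2,1} = 0
G(22) = mex{0,3,2} = 1
G(23) = mex{1,2,3} = 0
G(24) = mex{0,0,2} = 1
G(25) = mex{1,1,0} = 2
G(26) = mex{2,0,1} = 3
G(27) = mex{3,1,0} = 2
G(28) = mex{2,2,1} = 0
G(29) = mex{0,3,2} = 1
G(30) = mex{1,2,3} = 0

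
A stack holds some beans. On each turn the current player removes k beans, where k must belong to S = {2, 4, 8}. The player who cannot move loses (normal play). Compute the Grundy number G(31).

G(0) = 0
G(1) = mex{} = 0
G(2) = mex{0} = 1
G(3) = mex{0} = 1
G(4) = mex{1,0} = 2
G(5) = mex{1,0} = 2
G(6) = mex{2,1} = 0
G(7) = mex{2,1} = 0
G(8) = mex{0,2,0} = 1
G(9) = mex{0,2,0} = 1
G(10) = mex{1,0,1} = 2
G(11) = mex{1,0,1} = 2
G(12) = mex{2,1,2} = 0
G(13) = mex{2,1,2} = 0
G(14) = mex{0,2,0} = 1
G(15) = mex{0,2,0} = 1
G(16) = mex{1,0,1} = 2
G(17) = mex{1,0,1} = 2
G(18) = mex{2,1,2} = 0
G(19) = mex{2,1,2} = 0
G(20) = mex{0,2,0} = 1
G(21) = mex{0,2,0} = 1
G(22) = mex{1,0,1} = 2
G(23) = mex{1,0,1} = 2
G(24) = mex{2,1,2} = 0
G(25) = mex{2,1,2} = 0
G(26) = mex{0,2,0} = 1
G(27) = mex{0,2,0} = 1
G(28) = mex{1,0,1} = 2
G(29) = mex{1,0,1} = 2
G(30) = mex{2,1,2} = 0
G(31) = mex{2,1,2} = 0

0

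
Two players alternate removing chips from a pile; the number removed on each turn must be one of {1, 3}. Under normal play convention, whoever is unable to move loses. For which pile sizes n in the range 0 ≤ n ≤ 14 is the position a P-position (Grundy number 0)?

n :  0  1  2  3  4  5  6  7  8  9 10 11 12 13 14
G :  0  1  0  1  0  1  0  1  0  1  0  1  0  1  0
P-positions are exactly the n with G(n) = 0.

0, 2, 4, 6, 8, 10, 12, 14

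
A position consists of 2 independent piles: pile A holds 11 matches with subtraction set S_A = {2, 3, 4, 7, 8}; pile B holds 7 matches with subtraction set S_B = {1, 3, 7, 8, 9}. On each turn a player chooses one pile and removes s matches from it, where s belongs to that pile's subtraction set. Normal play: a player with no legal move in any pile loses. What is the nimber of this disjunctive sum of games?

1

Pile A, S = {2, 3, 4, 7, 8}:
G(0) = 0
G(1) = mex{} = 0
G(2) = mex{0} = 1
G(3) = mex{0,0} = 1
G(4) = mex{1,0,0} = 2
G(5) = mex{1,1,0} = 2
G(6) = mex{2,1,1} = 0
G(7) = mex{2,2,1,0} = 3
G(8) = mex{0,2,2,0,0} = 1
G(9) = mex{3,0,2,1,0} = 4
G(10) = mex{1,3,0,1,1} = 2
G(11) = mex{4,1,3,2,1} = 0
G_A(11) = 0.
Pile B, S = {1, 3, 7, 8, 9}:
n : 0 1 2 3 4 5 6 7
G : 0 1 0 1 0 1 0 1
G_B(7) = 1.
Combined Grundy value = 0 ⊕ 1 = 1.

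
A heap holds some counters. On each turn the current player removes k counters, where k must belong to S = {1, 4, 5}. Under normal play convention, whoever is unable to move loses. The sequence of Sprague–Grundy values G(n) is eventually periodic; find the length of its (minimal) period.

8

n :  0  1  2  3  4  5  6  7  8  9 10 11 12 13 14 15 16 17
G :  0  1  0  1  2  3  2  3  0  1  0  1  2  3  2  3  0  1
G(n+8) = G(n) holds for n = 0,…,4 (a full window of length max(S) = 5), so the sequence is purely periodic with period 8.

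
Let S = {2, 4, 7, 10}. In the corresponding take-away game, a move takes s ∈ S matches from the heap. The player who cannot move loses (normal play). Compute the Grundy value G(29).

n :  0  1  2  3  4  5  6  7  8  9 10 11 12 13 14 15 16 17 18 19 20 21 22 23 24 25 26 27 28 29
G :  0  0  1  1  2  2  0  3  1  0  2  1  0  2  1  0  2  1  0  2  1  0  2  1  0  2  1  0  2  1

1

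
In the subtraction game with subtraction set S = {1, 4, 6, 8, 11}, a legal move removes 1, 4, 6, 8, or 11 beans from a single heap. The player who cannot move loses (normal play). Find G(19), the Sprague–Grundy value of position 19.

0

n :  0  1  2  3  4  5  6  7  8  9 10 11 12 13 14 15 16 17 18 19
G :  0  1  0  1  2  0  1  0  1  2  3  2  0  1  0  1  2  0  1  0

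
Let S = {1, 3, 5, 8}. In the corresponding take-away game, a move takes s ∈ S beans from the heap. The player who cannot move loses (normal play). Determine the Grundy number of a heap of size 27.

n :  0  1  2  3  4  5  6  7  8  9 10 11 12 13 14 15 16 17 18 19 20 21 22 23 24 25 26 27
G :  0  1  0  1  0  1  0  1  2  3  2  3  2  0  1  0  1  0  1  0  1  2  3  2  3  2  0  1

1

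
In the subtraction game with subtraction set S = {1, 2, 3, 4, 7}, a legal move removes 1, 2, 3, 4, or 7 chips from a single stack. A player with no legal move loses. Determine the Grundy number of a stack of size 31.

1

n :  0  1  2  3  4  5  6  7  8  9 10 11 12 13 14 15 16 17 18 19 20 21 22 23 24 25 26 27 28 29 30 31
G :  0  1  2  3  4  0  1  2  3  4  0  1  2  3  4  0  1  2  3  4  0  1  2  3  4  0  1  2  3  4  0  1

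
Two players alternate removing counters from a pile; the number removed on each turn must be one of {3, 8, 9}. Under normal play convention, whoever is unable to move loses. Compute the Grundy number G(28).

3

G(0) = 0
G(1) = mex{} = 0
G(2) = mex{} = 0
G(3) = mex{0} = 1
G(4) = mex{0} = 1
G(5) = mex{0} = 1
G(6) = mex{1} = 0
G(7) = mex{1} = 0
G(8) = mex{1,0} = 2
G(9) = mex{0,0,0} = 1
G(10) = mex{0,0,0} = 1
G(11) = mex{2,1,0} = 3
G(12) = mex{1,1,1} = 0
G(13) = mex{1,1,1} = 0
G(14) = mex{3,0,1} = 2
G(15) = mex{0,0,0} = 1
G(16) = mex{0,2,0} = 1
G(17) = mex{2,1,2} = 0
G(18) = mex{1,1,1} = 0
G(19) = mex{1,3,1} = 0
G(20) = mex{0,0,3} = 1
G(21) = mex{0,0,0} = 1
G(22) = mex{0,2,0} = 1
G(23) = mex{1,1,2} = 0
G(24) = mex{1,1,1} = 0
G(25) = mex{1,0,1} = 2
G(26) = mex{0,0,0} = 1
G(27) = mex{0,0,0} = 1
G(28) = mex{2,1,0} = 3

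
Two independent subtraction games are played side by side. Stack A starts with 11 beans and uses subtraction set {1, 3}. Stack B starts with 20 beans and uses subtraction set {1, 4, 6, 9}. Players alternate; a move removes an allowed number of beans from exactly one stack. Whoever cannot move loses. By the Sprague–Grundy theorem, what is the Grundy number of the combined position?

1

Stack A, S = {1, 3}:
G(0) = 0
G(1) = mex{0} = 1
G(2) = mex{1} = 0
G(3) = mex{0,0} = 1
G(4) = mex{1,1} = 0
G(5) = mex{0,0} = 1
G(6) = mex{1,1} = 0
G(7) = mex{0,0} = 1
G(8) = mex{1,1} = 0
G(9) = mex{0,0} = 1
G(10) = mex{1,1} = 0
G(11) = mex{0,0} = 1
G_A(11) = 1.
Stack B, S = {1, 4, 6, 9}:
n :  0  1  2  3  4  5  6  7  8  9 10 11 12 13 14 15 16 17 18 19 20
G :  0  1  0  1  2  0  1  0  1  2  0  1  0  1  2  0  1  0  1  2  0
G_B(20) = 0.
Combined Grundy value = 1 ⊕ 0 = 1.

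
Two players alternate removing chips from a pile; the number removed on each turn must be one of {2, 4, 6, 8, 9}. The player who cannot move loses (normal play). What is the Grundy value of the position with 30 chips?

n :  0  1  2  3  4  5  6  7  8  9 10 11 12 13 14 15 16 17 18 19 20 21 22 23 24 25 26 27 28 29 30
G :  0  0  1  1  2  2  3  3  4  4  5  0  0  1  1  2  2  3  3  4  4  5  0  0  1  1  2  2  3  3  4

4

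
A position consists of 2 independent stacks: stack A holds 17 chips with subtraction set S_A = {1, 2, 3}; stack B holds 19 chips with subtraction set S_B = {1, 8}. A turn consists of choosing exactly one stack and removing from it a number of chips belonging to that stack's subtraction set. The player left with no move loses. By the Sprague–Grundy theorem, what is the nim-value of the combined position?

Stack A, S = {1, 2, 3}:
G(0) = 0
G(1) = mex{0} = 1
G(2) = mex{1,0} = 2
G(3) = mex{2,1,0} = 3
G(4) = mex{3,2,1} = 0
G(5) = mex{0,3,2} = 1
G(6) = mex{1,0,3} = 2
G(7) = mex{2,1,0} = 3
G(8) = mex{3,2,1} = 0
G(9) = mex{0,3,2} = 1
G(10) = mex{1,0,3} = 2
G(11) = mex{2,1,0} = 3
G(12) = mex{3,2,1} = 0
G(13) = mex{0,3,2} = 1
G(14) = mex{1,0,3} = 2
G(15) = mex{2,1,0} = 3
G(16) = mex{3,2,1} = 0
G(17) = mex{0,3,2} = 1
G_A(17) = 1.
Stack B, S = {1, 8}:
n :  0  1  2  3  4  5  6  7  8  9 10 11 12 13 14 15 16 17 18 19
G :  0  1  0  1  0  1  0  1  2  0  1  0  1  0  1  0  1  2  0  1
G_B(19) = 1.
Combined Grundy value = 1 ⊕ 1 = 0.

0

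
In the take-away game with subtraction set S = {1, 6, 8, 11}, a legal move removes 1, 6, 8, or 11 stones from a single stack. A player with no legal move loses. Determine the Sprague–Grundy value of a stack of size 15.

G(0) = 0
G(1) = mex{0} = 1
G(2) = mex{1} = 0
G(3) = mex{0} = 1
G(4) = mex{1} = 0
G(5) = mex{0} = 1
G(6) = mex{1,0} = 2
G(7) = mex{2,1} = 0
G(8) = mex{0,0,0} = 1
G(9) = mex{1,1,1} = 0
G(10) = mex{0,0,0} = 1
G(11) = mex{1,1,1,0} = 2
G(12) = mex{2,2,0,1} = 3
G(13) = mex{3,0,1,0} = 2
G(14) = mex{2,1,2,1} = 0
G(15) = mex{0,0,0,0} = 1

1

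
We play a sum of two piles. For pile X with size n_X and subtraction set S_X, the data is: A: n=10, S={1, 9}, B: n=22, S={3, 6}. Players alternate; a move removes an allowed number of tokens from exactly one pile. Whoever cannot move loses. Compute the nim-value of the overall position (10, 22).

1

Pile A, S = {1, 9}:
n :  0  1  2  3  4  5  6  7  8  9 10
G :  0  1  0  1  0  1  0  1  0  1  0
G_A(10) = 0.
Pile B, S = {3, 6}:
G(0) = 0
G(1) = mex{} = 0
G(2) = mex{} = 0
G(3) = mex{0} = 1
G(4) = mex{0} = 1
G(5) = mex{0} = 1
G(6) = mex{1,0} = 2
G(7) = mex{1,0} = 2
G(8) = mex{1,0} = 2
G(9) = mex{2,1} = 0
G(10) = mex{2,1} = 0
G(11) = mex{2,1} = 0
G(12) = mex{0,2} = 1
G(13) = mex{0,2} = 1
G(14) = mex{0,2} = 1
G(15) = mex{1,0} = 2
G(16) = mex{1,0} = 2
G(17) = mex{1,0} = 2
G(18) = mex{2,1} = 0
G(19) = mex{2,1} = 0
G(20) = mex{2,1} = 0
G(21) = mex{0,2} = 1
G(22) = mex{0,2} = 1
G_B(22) = 1.
Combined Grundy value = 0 ⊕ 1 = 1.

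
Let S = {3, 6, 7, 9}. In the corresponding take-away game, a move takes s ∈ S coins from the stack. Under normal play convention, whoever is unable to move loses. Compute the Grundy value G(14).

0

n :  0  1  2  3  4  5  6  7  8  9 10 11 12 13 14
G :  0  0  0  1  1  1  2  2  2  3  3  3  0  0  0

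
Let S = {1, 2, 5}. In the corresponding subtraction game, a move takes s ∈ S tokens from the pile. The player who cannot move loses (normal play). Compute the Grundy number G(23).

2

n :  0  1  2  3  4  5  6  7  8  9 10 11 12 13 14 15 16 17 18 19 20 21 22 23
G :  0  1  2  0  1  2  0  1  2  0  1  2  0  1  2  0  1  2  0  1  2  0  1  2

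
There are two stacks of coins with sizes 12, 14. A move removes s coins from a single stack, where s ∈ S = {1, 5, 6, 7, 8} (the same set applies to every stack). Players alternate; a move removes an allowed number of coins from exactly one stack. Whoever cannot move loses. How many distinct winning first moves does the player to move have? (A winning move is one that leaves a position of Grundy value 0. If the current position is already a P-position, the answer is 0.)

1

All stacks use S = {1, 5, 6, 7, 8}:
n :  0  1  2  3  4  5  6  7  8  9 10 11 12 13 14
G :  0  1  0  1  0  1  2  3  2  3  2  3  4  0  1
Stack A: G(12) = 4.
Stack B: G(14) = 1.
Combined Grundy value = 4 ⊕ 1 = 5.
A winning move leaves total XOR = 0, i.e. changes one component's Grundy value g to g ⊕ X where X is the current total.
Stack A: need g' = 4⊕5 = 1. Options: 12−1→G=3, 12−5→G=3, 12−6→G=2, 12−7→G=1, 12−8→G=0. Hits: 1.
Stack B: need g' = 1⊕5 = 4. Options: 14−1→G=0, 14−5→G=3, 14−6→G=2, 14−7→G=3, 14−8→G=2. Hits: 0.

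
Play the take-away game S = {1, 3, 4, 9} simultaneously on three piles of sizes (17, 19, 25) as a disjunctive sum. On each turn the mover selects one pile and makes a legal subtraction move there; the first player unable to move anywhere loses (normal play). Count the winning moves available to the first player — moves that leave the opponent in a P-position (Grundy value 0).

All piles use S = {1, 3, 4, 9}:
G(0) = 0
G(1) = mex{0} = 1
G(2) = mex{1} = 0
G(3) = mex{0,0} = 1
G(4) = mex{1,1,0} = 2
G(5) = mex{2,0,1} = 3
G(6) = mex{3,1,0} = 2
G(7) = mex{2,2,1} = 0
G(8) = mex{0,3,2} = 1
G(9) = mex{1,2,3,0} = 4
G(10) = mex{4,0,2,1} = 3
G(11) = mex{3,1,0,0} = 2
G(12) = mex{2,4,1,1} = 0
G(13) = mex{0,3,4,2} = 1
G(14) = mex{1,2,3,3} = 0
G(15) = mex{0,0,2,2} = 1
G(16) = mex{1,1,0,0} = 2
G(17) = mex{2,0,1,1} = 3
G(18) = mex{3,1,0,4} = 2
G(19) = mex{2,2,1,3} = 0
G(20) = mex{0,3,2,2} = 1
G(21) = mex{1,2,3,0} = 4
G(22) = mex{4,0,2,1} = 3
G(23) = mex{3,1,0,0} = 2
G(24) = mex{2,4,1,1} = 0
G(25) = mex{0,3,4,2} = 1
Pile A: G(17) = 3.
Pile B: G(19) = 0.
Pile C: G(25) = 1.
Combined Grundy value = 3 ⊕ 0 ⊕ 1 = 2.
A winning move leaves total XOR = 0, i.e. changes one component's Grundy value g to g ⊕ X where X is the current total.
Pile A: need g' = 3⊕2 = 1. Options: 17−1→G=2, 17−3→G=0, 17−4→G=1, 17−9→G=1. Hits: 2.
Pile B: need g' = 0⊕2 = 2. Options: 19−1→G=2, 19−3→G=2, 19−4→G=1, 19−9→G=3. Hits: 2.
Pile C: need g' = 1⊕2 = 3. Options: 25−1→G=0, 25−3→G=3, 25−4→G=4, 25−9→G=2. Hits: 1.

5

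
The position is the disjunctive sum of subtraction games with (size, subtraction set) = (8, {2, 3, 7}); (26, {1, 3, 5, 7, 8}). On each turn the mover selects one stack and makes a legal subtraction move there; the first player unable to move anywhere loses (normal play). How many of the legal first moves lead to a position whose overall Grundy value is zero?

1

Stack A, S = {2, 3, 7}:
G(0) = 0
G(1) = mex{} = 0
G(2) = mex{0} = 1
G(3) = mex{0,0} = 1
G(4) = mex{1,0} = 2
G(5) = mex{1,1} = 0
G(6) = mex{2,1} = 0
G(7) = mex{0,2,0} = 1
G(8) = mex{0,0,0} = 1
G_A(8) = 1.
Stack B, S = {1, 3, 5, 7, 8}:
n :  0  1  2  3  4  5  6  7  8  9 10 11 12 13 14 15 16 17 18 19 20 21 22 23 24 25 26
G :  0  1  0  1  0  1  0  1  2  3  2  3  2  3  2  0  1  0  1  0  1  0  1  2  3  2  3
G_B(26) = 3.
Combined Grundy value = 1 ⊕ 3 = 2.
A winning move leaves total XOR = 0, i.e. changes one component's Grundy value g to g ⊕ X where X is the current total.
Stack A: need g' = 1⊕2 = 3. Options: 8−2→G=0, 8−3→G=0, 8−7→G=0. Hits: 0.
Stack B: need g' = 3⊕2 = 1. Options: 26−1→G=2, 26−3→G=2, 26−5→G=0, 26−7→G=0, 26−8→G=1. Hits: 1.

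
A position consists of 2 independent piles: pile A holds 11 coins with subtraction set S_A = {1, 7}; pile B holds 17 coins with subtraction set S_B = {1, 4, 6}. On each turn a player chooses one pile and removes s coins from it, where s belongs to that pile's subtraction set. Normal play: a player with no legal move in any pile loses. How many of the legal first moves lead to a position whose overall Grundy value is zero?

Pile A, S = {1, 7}:
G(0) = 0
G(1) = mex{0} = 1
G(2) = mex{1} = 0
G(3) = mex{0} = 1
G(4) = mex{1} = 0
G(5) = mex{0} = 1
G(6) = mex{1} = 0
G(7) = mex{0,0} = 1
G(8) = mex{1,1} = 0
G(9) = mex{0,0} = 1
G(10) = mex{1,1} = 0
G(11) = mex{0,0} = 1
G_A(11) = 1.
Pile B, S = {1, 4, 6}:
n :  0  1  2  3  4  5  6  7  8  9 10 11 12 13 14 15 16 17
G :  0  1  0  1  2  0  1  0  1  2  0  1  0  1  2  0  1  0
G_B(17) = 0.
Combined Grundy value = 1 ⊕ 0 = 1.
A winning move leaves total XOR = 0, i.e. changes one component's Grundy value g to g ⊕ X where X is the current total.
Pile A: need g' = 1⊕1 = 0. Options: 11−1→G=0, 11−7→G=0. Hits: 2.
Pile B: need g' = 0⊕1 = 1. Options: 17−1→G=1, 17−4→G=1, 17−6→G=1. Hits: 3.

5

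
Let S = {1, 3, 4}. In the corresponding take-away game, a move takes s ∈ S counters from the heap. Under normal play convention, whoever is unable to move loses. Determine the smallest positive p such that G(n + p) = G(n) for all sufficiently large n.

7

n :  0  1  2  3  4  5  6  7  8  9 10 11 12 13 14 15
G :  0  1  0  1  2  3  2  0  1  0  1  2  3  2  0  1
G(n+7) = G(n) holds for n = 0,…,3 (a full window of length max(S) = 4), so the sequence is purely periodic with period 7.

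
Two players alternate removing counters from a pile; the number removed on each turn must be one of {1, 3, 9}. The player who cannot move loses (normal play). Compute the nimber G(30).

G(0) = 0
G(1) = mex{0} = 1
G(2) = mex{1} = 0
G(3) = mex{0,0} = 1
G(4) = mex{1,1} = 0
G(5) = mex{0,0} = 1
G(6) = mex{1,1} = 0
G(7) = mex{0,0} = 1
G(8) = mex{1,1} = 0
G(9) = mex{0,0,0} = 1
G(10) = mex{1,1,1} = 0
G(11) = mex{0,0,0} = 1
G(12) = mex{1,1,1} = 0
G(13) = mex{0,0,0} = 1
G(14) = mex{1,1,1} = 0
G(15) = mex{0,0,0} = 1
G(16) = mex{1,1,1} = 0
G(17) = mex{0,0,0} = 1
G(18) = mex{1,1,1} = 0
G(19) = mex{0,0,0} = 1
G(20) = mex{1,1,1} = 0
G(21) = mex{0,0,0} = 1
G(22) = mex{1,1,1} = 0
G(23) = mex{0,0,0} = 1
G(24) = mex{1,1,1} = 0
G(25) = mex{0,0,0} = 1
G(26) = mex{1,1,1} = 0
G(27) = mex{0,0,0} = 1
G(28) = mex{1,1,1} = 0
G(29) = mex{0,0,0} = 1
G(30) = mex{1,1,1} = 0

0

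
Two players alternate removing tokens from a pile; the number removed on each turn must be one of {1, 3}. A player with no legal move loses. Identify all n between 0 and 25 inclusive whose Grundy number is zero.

n :  0  1  2  3  4  5  6  7  8  9 10 11 12 13 14 15 16 17 18 19 20 21 22 23 24 25
G :  0  1  0  1  0  1  0  1  0  1  0  1  0  1  0  1  0  1  0  1  0  1  0  1  0  1
P-positions are exactly the n with G(n) = 0.

0, 2, 4, 6, 8, 10, 12, 14, 16, 18, 20, 22, 24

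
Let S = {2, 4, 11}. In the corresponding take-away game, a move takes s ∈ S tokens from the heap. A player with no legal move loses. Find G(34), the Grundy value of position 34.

1

G(0) = 0
G(1) = mex{} = 0
G(2) = mex{0} = 1
G(3) = mex{0} = 1
G(4) = mex{1,0} = 2
G(5) = mex{1,0} = 2
G(6) = mex{2,1} = 0
G(7) = mex{2,1} = 0
G(8) = mex{0,2} = 1
G(9) = mex{0,2} = 1
G(10) = mex{1,0} = 2
G(11) = mex{1,0,0} = 2
G(12) = mex{2,1,0} = 3
G(13) = mex{2,1,1} = 0
G(14) = mex{3,2,1} = 0
G(15) = mex{0,2,2} = 1
G(16) = mex{0,3,2} = 1
G(17) = mex{1,0,0} = 2
G(18) = mex{1,0,0} = 2
G(19) = mex{2,1,1} = 0
G(20) = mex{2,1,1} = 0
G(21) = mex{0,2,2} = 1
G(22) = mex{0,2,2} = 1
G(23) = mex{1,0,3} = 2
G(24) = mex{1,0,0} = 2
G(25) = mex{2,1,0} = 3
G(26) = mex{2,1,1} = 0
G(27) = mex{3,2,1} = 0
G(28) = mex{0,2,2} = 1
G(29) = mex{0,3,2} = 1
G(30) = mex{1,0,0} = 2
G(31) = mex{1,0,0} = 2
G(32) = mex{2,1,1} = 0
G(33) = mex{2,1,1} = 0
G(34) = mex{0,2,2} = 1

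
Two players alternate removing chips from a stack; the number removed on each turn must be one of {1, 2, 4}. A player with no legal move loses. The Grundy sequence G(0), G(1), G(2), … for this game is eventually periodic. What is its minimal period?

G(0) = 0
G(1) = mex{0} = 1
G(2) = mex{1,0} = 2
G(3) = mex{2,1} = 0
G(4) = mex{0,2,0} = 1
G(5) = mex{1,0,1} = 2
G(6) = mex{2,1,2} = 0
G(7) = mex{0,2,0} = 1
G(8) = mex{1,0,1} = 2
G(9) = mex{2,1,2} = 0
G(10) = mex{0,2,0} = 1
G(11) = mex{1,0,1} = 2
G(12) = mex{2,1,2} = 0
G(13) = mex{0,2,0} = 1
G(14) = mex{1,0,1} = 2
G(n+3) = G(n) holds for n = 0,…,3 (a full window of length max(S) = 4), so the sequence is purely periodic with period 3.

3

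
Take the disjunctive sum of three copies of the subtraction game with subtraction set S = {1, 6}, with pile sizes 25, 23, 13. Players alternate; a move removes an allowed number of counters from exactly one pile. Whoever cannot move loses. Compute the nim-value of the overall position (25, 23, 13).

2

All piles use S = {1, 6}:
G(0) = 0
G(1) = mex{0} = 1
G(2) = mex{1} = 0
G(3) = mex{0} = 1
G(4) = mex{1} = 0
G(5) = mex{0} = 1
G(6) = mex{1,0} = 2
G(7) = mex{2,1} = 0
G(8) = mex{0,0} = 1
G(9) = mex{1,1} = 0
G(10) = mex{0,0} = 1
G(11) = mex{1,1} = 0
G(12) = mex{0,2} = 1
G(13) = mex{1,0} = 2
G(14) = mex{2,1} = 0
G(15) = mex{0,0} = 1
G(16) = mex{1,1} = 0
G(17) = mex{0,0} = 1
G(18) = mex{1,1} = 0
G(19) = mex{0,2} = 1
G(20) = mex{1,0} = 2
G(21) = mex{2,1} = 0
G(22) = mex{0,0} = 1
G(23) = mex{1,1} = 0
G(24) = mex{0,0} = 1
G(25) = mex{1,1} = 0
Pile A: G(25) = 0.
Pile B: G(23) = 0.
Pile C: G(13) = 2.
Combined Grundy value = 0 ⊕ 0 ⊕ 2 = 2.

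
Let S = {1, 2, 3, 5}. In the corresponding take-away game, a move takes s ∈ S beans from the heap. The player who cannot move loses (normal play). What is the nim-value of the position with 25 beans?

n :  0  1  2  3  4  5  6  7  8  9 10 11 12 13 14 15 16 17 18 19 20 21 22 23 24 25
G :  0  1  2  3  0  1  2  3  0  1  2  3  0  1  2  3  0  1  2  3  0  1  2  3  0  1

1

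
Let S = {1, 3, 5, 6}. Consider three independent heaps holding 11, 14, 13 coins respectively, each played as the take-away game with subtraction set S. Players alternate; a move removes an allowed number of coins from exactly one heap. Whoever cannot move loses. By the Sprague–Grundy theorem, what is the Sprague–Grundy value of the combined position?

1

All heaps use S = {1, 3, 5, 6}:
n :  0  1  2  3  4  5  6  7  8  9 10 11 12 13 14
G :  0  1  0  1  0  1  2  3  2  3  2  0  1  0  1
Heap A: G(11) = 0.
Heap B: G(14) = 1.
Heap C: G(13) = 0.
Combined Grundy value = 0 ⊕ 1 ⊕ 0 = 1.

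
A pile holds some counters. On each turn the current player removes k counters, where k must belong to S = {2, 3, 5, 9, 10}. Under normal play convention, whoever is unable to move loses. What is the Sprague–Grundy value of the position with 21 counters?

0

n :  0  1  2  3  4  5  6  7  8  9 10 11 12 13 14 15 16 17 18 19 20 21
G :  0  0  1  1  2  2  3  0  0  1  1  2  2  3  0  0  1  1  2  2  3  0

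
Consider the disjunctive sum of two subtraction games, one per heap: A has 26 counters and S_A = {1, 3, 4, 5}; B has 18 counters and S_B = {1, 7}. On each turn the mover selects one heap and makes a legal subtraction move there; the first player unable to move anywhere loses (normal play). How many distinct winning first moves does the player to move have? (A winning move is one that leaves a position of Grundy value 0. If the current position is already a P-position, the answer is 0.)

0

Heap A, S = {1, 3, 4, 5}:
n :  0  1  2  3  4  5  6  7  8  9 10 11 12 13 14 15 16 17 18 19 20 21 22 23 24 25 26
G :  0  1  0  1  2  3  2  3  0  1  0  1  2  3  2  3  0  1  0  1  2  3  2  3  0  1  0
G_A(26) = 0.
Heap B, S = {1, 7}:
G(0) = 0
G(1) = mex{0} = 1
G(2) = mex{1} = 0
G(3) = mex{0} = 1
G(4) = mex{1} = 0
G(5) = mex{0} = 1
G(6) = mex{1} = 0
G(7) = mex{0,0} = 1
G(8) = mex{1,1} = 0
G(9) = mex{0,0} = 1
G(10) = mex{1,1} = 0
G(11) = mex{0,0} = 1
G(12) = mex{1,1} = 0
G(13) = mex{0,0} = 1
G(14) = mex{1,1} = 0
G(15) = mex{0,0} = 1
G(16) = mex{1,1} = 0
G(17) = mex{0,0} = 1
G(18) = mex{1,1} = 0
G_B(18) = 0.
Combined Grundy value = 0 ⊕ 0 = 0.
A winning move leaves total XOR = 0, i.e. changes one component's Grundy value g to g ⊕ X where X is the current total.
Heap A: target g' = 0⊕0 = 0, but every legal move changes the Grundy value (mex property), so 0 moves.
Heap B: target g' = 0⊕0 = 0, but every legal move changes the Grundy value (mex property), so 0 moves.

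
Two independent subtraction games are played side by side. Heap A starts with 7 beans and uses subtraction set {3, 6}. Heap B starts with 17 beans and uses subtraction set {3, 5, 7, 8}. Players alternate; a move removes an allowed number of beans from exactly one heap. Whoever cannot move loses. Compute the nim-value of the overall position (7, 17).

Heap A, S = {3, 6}:
n : 0 1 2 3 4 5 6 7
G : 0 0 0 1 1 1 2 2
G_A(7) = 2.
Heap B, S = {3, 5, 7, 8}:
G(0) = 0
G(1) = mex{} = 0
G(2) = mex{} = 0
G(3) = mex{0} = 1
G(4) = mex{0} = 1
G(5) = mex{0,0} = 1
G(6) = mex{1,0} = 2
G(7) = mex{1,0,0} = 2
G(8) = mex{1,1,0,0} = 2
G(9) = mex{2,1,0,0} = 3
G(10) = mex{2,1,1,0} = 3
G(11) = mex{2,2,1,1} = 0
G(12) = mex{3,2,1,1} = 0
G(13) = mex{3,2,2,1} = 0
G(14) = mex{0,3,2,2} = 1
G(15) = mex{0,3,2,2} = 1
G(16) = mex{0,0,3,2} = 1
G(17) = mex{1,0,3,3} = 2
G_B(17) = 2.
Combined Grundy value = 2 ⊕ 2 = 0.

0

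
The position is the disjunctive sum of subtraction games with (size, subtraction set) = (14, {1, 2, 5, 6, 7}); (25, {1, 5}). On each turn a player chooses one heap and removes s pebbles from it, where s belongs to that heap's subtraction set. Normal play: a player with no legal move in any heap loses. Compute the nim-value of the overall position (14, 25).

1

Heap A, S = {1, 2, 5, 6, 7}:
n :  0  1  2  3  4  5  6  7  8  9 10 11 12 13 14
G :  0  1  2  0  1  2  3  4  5  3  4  0  1  2  0
G_A(14) = 0.
Heap B, S = {1, 5}:
n :  0  1  2  3  4  5  6  7  8  9 10 11 12 13 14 15 16 17 18 19 20 21 22 23 24 25
G :  0  1  0  1  0  1  0  1  0  1  0  1  0  1  0  1  0  1  0  1  0  1  0  1  0  1
G_B(25) = 1.
Combined Grundy value = 0 ⊕ 1 = 1.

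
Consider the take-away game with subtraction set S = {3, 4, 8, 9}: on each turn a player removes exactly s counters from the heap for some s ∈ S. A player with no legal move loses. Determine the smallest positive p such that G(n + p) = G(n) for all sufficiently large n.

12

G(0) = 0
G(1) = mex{} = 0
G(2) = mex{} = 0
G(3) = mex{0} = 1
G(4) = mex{0,0} = 1
G(5) = mex{0,0} = 1
G(6) = mex{1,0} = 2
G(7) = mex{1,1} = 0
G(8) = mex{1,1,0} = 2
G(9) = mex{2,1,0,0} = 3
G(10) = mex{0,2,0,0} = 1
G(11) = mex{2,0,1,0} = 3
G(12) = mex{3,2,1,1} = 0
G(13) = mex{1,3,1,1} = 0
G(14) = mex{3,1,2,1} = 0
G(15) = mex{0,3,0,2} = 1
G(16) = mex{0,0,2,0} = 1
G(17) = mex{0,0,3,2} = 1
G(18) = mex{1,0,1,3} = 2
G(19) = mex{1,1,3,1} = 0
G(20) = mex{1,1,0,3} = 2
G(21) = mex{2,1,0,0} = 3
G(22) = mex{0,2,0,0} = 1
G(23) = mex{2,0,1,0} = 3
G(24) = mex{3,2,1,1} = 0
G(25) = mex{1,3,1,1} = 0
G(n+12) = G(n) holds for n = 0,…,8 (a full window of length max(S) = 9), so the sequence is purely periodic with period 12.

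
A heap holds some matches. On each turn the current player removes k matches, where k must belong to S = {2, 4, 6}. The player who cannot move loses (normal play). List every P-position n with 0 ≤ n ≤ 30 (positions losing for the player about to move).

G(0) = 0
G(1) = mex{} = 0
G(2) = mex{0} = 1
G(3) = mex{0} = 1
G(4) = mex{1,0} = 2
G(5) = mex{1,0} = 2
G(6) = mex{2,1,0} = 3
G(7) = mex{2,1,0} = 3
G(8) = mex{3,2,1} = 0
G(9) = mex{3,2,1} = 0
G(10) = mex{0,3,2} = 1
G(11) = mex{0,3,2} = 1
G(12) = mex{1,0,3} = 2
G(13) = mex{1,0,3} = 2
G(14) = mex{2,1,0} = 3
G(15) = mex{2,1,0} = 3
G(16) = mex{3,2,1} = 0
G(17) = mex{3,2,1} = 0
G(18) = mex{0,3,2} = 1
G(19) = mex{0,3,2} = 1
G(20) = mex{1,0,3} = 2
G(21) = mex{1,0,3} = 2
G(22) = mex{2,1,0} = 3
G(23) = mex{2,1,0} = 3
G(24) = mex{3,2,1} = 0
G(25) = mex{3,2,1} = 0
G(26) = mex{0,3,2} = 1
G(27) = mex{0,3,2} = 1
G(28) = mex{1,0,3} = 2
G(29) = mex{1,0,3} = 2
G(30) = mex{2,1,0} = 3
P-positions are exactly the n with G(n) = 0.

0, 1, 8, 9, 16, 17, 24, 25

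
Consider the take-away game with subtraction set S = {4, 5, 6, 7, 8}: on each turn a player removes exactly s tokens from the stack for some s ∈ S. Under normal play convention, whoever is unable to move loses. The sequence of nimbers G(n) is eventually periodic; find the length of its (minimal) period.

n :  0  1  2  3  4  5  6  7  8  9 10 11 12 13 14 15 16 17 18 19 20 21 22 23 24 25
G :  0  0  0  0  1  1  1  1  2  2  2  2  0  0  0  0  1  1  1  1  2  2  2  2  0  0
G(n+12) = G(n) holds for n = 0,…,7 (a full window of length max(S) = 8), so the sequence is purely periodic with period 12.

12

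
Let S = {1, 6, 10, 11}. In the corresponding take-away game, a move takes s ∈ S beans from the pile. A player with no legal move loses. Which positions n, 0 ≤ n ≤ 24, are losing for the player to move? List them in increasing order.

0, 2, 4, 7, 9, 16, 21, 23

n :  0  1  2  3  4  5  6  7  8  9 10 11 12 13 14 15 16 17 18 19 20 21 22 23 24
G :  0  1  0  1  0  1  2  0  1  0  1  2  3  2  3  2  0  1  2  3  2  0  1  0  1
P-positions are exactly the n with G(n) = 0.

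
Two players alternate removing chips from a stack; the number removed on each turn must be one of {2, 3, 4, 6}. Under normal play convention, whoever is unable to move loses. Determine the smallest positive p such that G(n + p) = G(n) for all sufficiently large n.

8

n :  0  1  2  3  4  5  6  7  8  9 10 11 12 13 14 15 16 17
G :  0  0  1  1  2  2  3  3  0  0  1  1  2  2  3  3  0  0
G(n+8) = G(n) holds for n = 0,…,5 (a full window of length max(S) = 6), so the sequence is purely periodic with period 8.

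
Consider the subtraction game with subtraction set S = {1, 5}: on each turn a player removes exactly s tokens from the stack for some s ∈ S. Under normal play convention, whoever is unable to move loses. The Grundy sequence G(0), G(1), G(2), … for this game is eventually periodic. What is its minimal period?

2

G(0) = 0
G(1) = mex{0} = 1
G(2) = mex{1} = 0
G(3) = mex{0} = 1
G(4) = mex{1} = 0
G(5) = mex{0,0} = 1
G(6) = mex{1,1} = 0
G(7) = mex{0,0} = 1
G(8) = mex{1,1} = 0
G(9) = mex{0,0} = 1
G(10) = mex{1,1} = 0
G(11) = mex{0,0} = 1
G(12) = mex{1,1} = 0
G(13) = mex{0,0} = 1
G(14) = mex{1,1} = 0
G(n+2) = G(n) holds for n = 0,…,4 (a full window of length max(S) = 5), so the sequence is purely periodic with period 2.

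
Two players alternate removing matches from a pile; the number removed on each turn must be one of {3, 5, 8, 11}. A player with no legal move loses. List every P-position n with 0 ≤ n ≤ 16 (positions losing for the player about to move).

0, 1, 2, 14, 15, 16

n :  0  1  2  3  4  5  6  7  8  9 10 11 12 13 14 15 16
G :  0  0  0  1  1  1  2  2  2  3  3  3  4  4  0  0  0
P-positions are exactly the n with G(n) = 0.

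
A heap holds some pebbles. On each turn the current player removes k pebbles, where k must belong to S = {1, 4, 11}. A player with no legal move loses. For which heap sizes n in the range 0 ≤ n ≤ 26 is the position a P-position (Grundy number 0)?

n :  0  1  2  3  4  5  6  7  8  9 10 11 12 13 14 15 16 17 18 19 20 21 22 23 24 25 26
G :  0  1  0  1  2  0  1  0  1  2  0  1  0  1  2  0  1  0  1  2  0  1  0  1  2  0  1
P-positions are exactly the n with G(n) = 0.

0, 2, 5, 7, 10, 12, 15, 17, 20, 22, 25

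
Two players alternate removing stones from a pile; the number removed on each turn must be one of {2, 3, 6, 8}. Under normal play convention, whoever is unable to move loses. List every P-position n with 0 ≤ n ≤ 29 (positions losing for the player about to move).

0, 1, 5, 10, 14, 15, 19, 24, 28, 29

G(0) = 0
G(1) = mex{} = 0
G(2) = mex{0} = 1
G(3) = mex{0,0} = 1
G(4) = mex{1,0} = 2
G(5) = mex{1,1} = 0
G(6) = mex{2,1,0} = 3
G(7) = mex{0,2,0} = 1
G(8) = mex{3,0,1,0} = 2
G(9) = mex{1,3,1,0} = 2
G(10) = mex{2,1,2,1} = 0
G(11) = mex{2,2,0,1} = 3
G(12) = mex{0,2,3,2} = 1
G(13) = mex{3,0,1,0} = 2
G(14) = mex{1,3,2,3} = 0
G(15) = mex{2,1,2,1} = 0
G(16) = mex{0,2,0,2} = 1
G(17) = mex{0,0,3,2} = 1
G(18) = mex{1,0,1,0} = 2
G(19) = mex{1,1,2,3} = 0
G(20) = mex{2,1,0,1} = 3
G(21) = mex{0,2,0,2} = 1
G(22) = mex{3,0,1,0} = 2
G(23) = mex{1,3,1,0} = 2
G(24) = mex{2,1,2,1} = 0
G(25) = mex{2,2,0,1} = 3
G(26) = mex{0,2,3,2} = 1
G(27) = mex{3,0,1,0} = 2
G(28) = mex{1,3,2,3} = 0
G(29) = mex{2,1,2,1} = 0
P-positions are exactly the n with G(n) = 0.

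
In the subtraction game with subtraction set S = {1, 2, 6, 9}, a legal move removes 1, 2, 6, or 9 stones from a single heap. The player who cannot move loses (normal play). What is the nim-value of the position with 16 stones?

G(0) = 0
G(1) = mex{0} = 1
G(2) = mex{1,0} = 2
G(3) = mex{2,1} = 0
G(4) = mex{0,2} = 1
G(5) = mex{1,0} = 2
G(6) = mex{2,1,0} = 3
G(7) = mex{3,2,1} = 0
G(8) = mex{0,3,2} = 1
G(9) = mex{1,0,0,0} = 2
G(10) = mex{2,1,1,1} = 0
G(11) = mex{0,2,2,2} = 1
G(12) = mex{1,0,3,0} = 2
G(13) = mex{2,1,0,1} = 3
G(14) = mex{3,2,1,2} = 0
G(15) = mex{0,3,2,3} = 1
G(16) = mex{1,0,0,0} = 2

2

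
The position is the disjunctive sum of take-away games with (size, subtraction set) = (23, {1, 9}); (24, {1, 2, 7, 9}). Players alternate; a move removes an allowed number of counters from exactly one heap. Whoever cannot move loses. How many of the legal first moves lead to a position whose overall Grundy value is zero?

2

Heap A, S = {1, 9}:
n :  0  1  2  3  4  5  6  7  8  9 10 11 12 13 14 15 16 17 18 19 20 21 22 23
G :  0  1  0  1  0  1  0  1  0  1  0  1  0  1  0  1  0  1  0  1  0  1  0  1
G_A(23) = 1.
Heap B, S = {1, 2, 7, 9}:
n :  0  1  2  3  4  5  6  7  8  9 10 11 12 13 14 15 16 17 18 19 20 21 22 23 24
G :  0  1  2  0  1  2  0  1  2  3  4  0  1  2  0  1  2  0  1  2  3  4  0  1  2
G_B(24) = 2.
Combined Grundy value = 1 ⊕ 2 = 3.
A winning move leaves total XOR = 0, i.e. changes one component's Grundy value g to g ⊕ X where X is the current total.
Heap A: need g' = 1⊕3 = 2. Options: 23−1→G=0, 23−9→G=0. Hits: 0.
Heap B: need g' = 2⊕3 = 1. Options: 24−1→G=1, 24−2→G=0, 24−7→G=0, 24−9→G=1. Hits: 2.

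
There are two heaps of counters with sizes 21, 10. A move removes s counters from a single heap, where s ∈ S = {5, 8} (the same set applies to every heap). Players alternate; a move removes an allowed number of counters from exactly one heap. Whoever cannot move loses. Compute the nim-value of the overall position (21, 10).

All heaps use S = {5, 8}:
n :  0  1  2  3  4  5  6  7  8  9 10 11 12 13 14 15 16 17 18 19 20 21
G :  0  0  0  0  0  1  1  1  1  1  2  2  2  0  0  0  0  0  1  1  1  1
Heap A: G(21) = 1.
Heap B: G(10) = 2.
Combined Grundy value = 1 ⊕ 2 = 3.

3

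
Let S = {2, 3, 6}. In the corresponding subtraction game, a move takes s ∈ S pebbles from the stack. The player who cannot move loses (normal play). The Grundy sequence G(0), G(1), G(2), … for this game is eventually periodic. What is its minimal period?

n :  0  1  2  3  4  5  6  7  8  9 10 11 12 13 14 15 16 17 18 19
G :  0  0  1  1  2  0  3  1  2  0  0  1  1  2  0  3  1  2  0  0
G(n+9) = G(n) holds for n = 0,…,5 (a full window of length max(S) = 6), so the sequence is purely periodic with period 9.

9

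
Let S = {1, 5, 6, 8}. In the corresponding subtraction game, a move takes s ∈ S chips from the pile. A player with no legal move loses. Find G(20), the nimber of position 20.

G(0) = 0
G(1) = mex{0} = 1
G(2) = mex{1} = 0
G(3) = mex{0} = 1
G(4) = mex{1} = 0
G(5) = mex{0,0} = 1
G(6) = mex{1,1,0} = 2
G(7) = mex{2,0,1} = 3
G(8) = mex{3,1,0,0} = 2
G(9) = mex{2,0,1,1} = 3
G(10) = mex{3,1,0,0} = 2
G(11) = mex{2,2,1,1} = 0
G(12) = mex{0,3,2,0} = 1
G(13) = mex{1,2,3,1} = 0
G(14) = mex{0,3,2,2} = 1
G(15) = mex{1,2,3,3} = 0
G(16) = mex{0,0,2,2} = 1
G(17) = mex{1,1,0,3} = 2
G(18) = mex{2,0,1,2} = 3
G(19) = mex{3,1,0,0} = 2
G(20) = mex{2,0,1,1} = 3

3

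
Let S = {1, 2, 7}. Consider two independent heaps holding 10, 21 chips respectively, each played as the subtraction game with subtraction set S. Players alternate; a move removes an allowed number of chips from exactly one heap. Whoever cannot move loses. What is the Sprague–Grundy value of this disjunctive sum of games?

1

All heaps use S = {1, 2, 7}:
G(0) = 0
G(1) = mex{0} = 1
G(2) = mex{1,0} = 2
G(3) = mex{2,1} = 0
G(4) = mex{0,2} = 1
G(5) = mex{1,0} = 2
G(6) = mex{2,1} = 0
G(7) = mex{0,2,0} = 1
G(8) = mex{1,0,1} = 2
G(9) = mex{2,1,2} = 0
G(10) = mex{0,2,0} = 1
G(11) = mex{1,0,1} = 2
G(12) = mex{2,1,2} = 0
G(13) = mex{0,2,0} = 1
G(14) = mex{1,0,1} = 2
G(15) = mex{2,1,2} = 0
G(16) = mex{0,2,0} = 1
G(17) = mex{1,0,1} = 2
G(18) = mex{2,1,2} = 0
G(19) = mex{0,2,0} = 1
G(20) = mex{1,0,1} = 2
G(21) = mex{2,1,2} = 0
Heap A: G(10) = 1.
Heap B: G(21) = 0.
Combined Grundy value = 1 ⊕ 0 = 1.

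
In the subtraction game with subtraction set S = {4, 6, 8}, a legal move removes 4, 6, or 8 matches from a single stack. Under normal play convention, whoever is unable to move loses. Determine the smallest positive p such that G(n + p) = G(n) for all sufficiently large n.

n :  0  1  2  3  4  5  6  7  8  9 10 11 12 13 14 15 16 17 18 19 20 21 22 23 24 25
G :  0  0  0  0  1  1  1  1  2  2  2  2  0  0  0  0  1  1  1  1  2  2  2  2  0  0
G(n+12) = G(n) holds for n = 0,…,7 (a full window of length max(S) = 8), so the sequence is purely periodic with period 12.

12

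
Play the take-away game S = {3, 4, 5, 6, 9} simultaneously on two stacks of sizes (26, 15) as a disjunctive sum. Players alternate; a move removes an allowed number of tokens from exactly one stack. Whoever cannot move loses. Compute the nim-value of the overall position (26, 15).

1

All stacks use S = {3, 4, 5, 6, 9}:
G(0) = 0
G(1) = mex{} = 0
G(2) = mex{} = 0
G(3) = mex{0} = 1
G(4) = mex{0,0} = 1
G(5) = mex{0,0,0} = 1
G(6) = mex{1,0,0,0} = 2
G(7) = mex{1,1,0,0} = 2
G(8) = mex{1,1,1,0} = 2
G(9) = mex{2,1,1,1,0} = 3
G(10) = mex{2,2,1,1,0} = 3
G(11) = mex{2,2,2,1,0} = 3
G(12) = mex{3,2,2,2,1} = 0
G(13) = mex{3,3,2,2,1} = 0
G(14) = mex{3,3,3,2,1} = 0
G(15) = mex{0,3,3,3,2} = 1
G(16) = mex{0,0,3,3,2} = 1
G(17) = mex{0,0,0,3,2} = 1
G(18) = mex{1,0,0,0,3} = 2
G(19) = mex{1,1,0,0,3} = 2
G(20) = mex{1,1,1,0,3} = 2
G(21) = mex{2,1,1,1,0} = 3
G(22) = mex{2,2,1,1,0} = 3
G(23) = mex{2,2,2,1,0} = 3
G(24) = mex{3,2,2,2,1} = 0
G(25) = mex{3,3,2,2,1} = 0
G(26) = mex{3,3,3,2,1} = 0
Stack A: G(26) = 0.
Stack B: G(15) = 1.
Combined Grundy value = 0 ⊕ 1 = 1.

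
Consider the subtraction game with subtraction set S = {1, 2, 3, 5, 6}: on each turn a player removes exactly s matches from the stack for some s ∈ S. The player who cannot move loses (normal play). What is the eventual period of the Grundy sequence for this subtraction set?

G(0) = 0
G(1) = mex{0} = 1
G(2) = mex{1,0} = 2
G(3) = mex{2,1,0} = 3
G(4) = mex{3,2,1} = 0
G(5) = mex{0,3,2,0} = 1
G(6) = mex{1,0,3,1,0} = 2
G(7) = mex{2,1,0,2,1} = 3
G(8) = mex{3,2,1,3,2} = 0
G(9) = mex{0,3,2,0,3} = 1
G(10) = mex{1,0,3,1,0} = 2
G(11) = mex{2,1,0,2,1} = 3
G(12) = mex{3,2,1,3,2} = 0
G(13) = mex{0,3,2,0,3} = 1
G(14) = mex{1,0,3,1,0} = 2
G(n+4) = G(n) holds for n = 0,…,5 (a full window of length max(S) = 6), so the sequence is purely periodic with period 4.

4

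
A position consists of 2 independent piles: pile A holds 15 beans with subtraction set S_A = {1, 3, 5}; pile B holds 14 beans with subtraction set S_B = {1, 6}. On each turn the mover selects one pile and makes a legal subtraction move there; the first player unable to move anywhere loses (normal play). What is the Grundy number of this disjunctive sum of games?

1

Pile A, S = {1, 3, 5}:
G(0) = 0
G(1) = mex{0} = 1
G(2) = mex{1} = 0
G(3) = mex{0,0} = 1
G(4) = mex{1,1} = 0
G(5) = mex{0,0,0} = 1
G(6) = mex{1,1,1} = 0
G(7) = mex{0,0,0} = 1
G(8) = mex{1,1,1} = 0
G(9) = mex{0,0,0} = 1
G(10) = mex{1,1,1} = 0
G(11) = mex{0,0,0} = 1
G(12) = mex{1,1,1} = 0
G(13) = mex{0,0,0} = 1
G(14) = mex{1,1,1} = 0
G(15) = mex{0,0,0} = 1
G_A(15) = 1.
Pile B, S = {1, 6}:
G(0) = 0
G(1) = mex{0} = 1
G(2) = mex{1} = 0
G(3) = mex{0} = 1
G(4) = mex{1} = 0
G(5) = mex{0} = 1
G(6) = mex{1,0} = 2
G(7) = mex{2,1} = 0
G(8) = mex{0,0} = 1
G(9) = mex{1,1} = 0
G(10) = mex{0,0} = 1
G(11) = mex{1,1} = 0
G(12) = mex{0,2} = 1
G(13) = mex{1,0} = 2
G(14) = mex{2,1} = 0
G_B(14) = 0.
Combined Grundy value = 1 ⊕ 0 = 1.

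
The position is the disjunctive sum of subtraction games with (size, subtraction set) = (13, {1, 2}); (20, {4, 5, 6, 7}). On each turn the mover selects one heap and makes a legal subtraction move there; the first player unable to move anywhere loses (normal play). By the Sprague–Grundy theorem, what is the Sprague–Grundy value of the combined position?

Heap A, S = {1, 2}:
n :  0  1  2  3  4  5  6  7  8  9 10 11 12 13
G :  0  1  2  0  1  2  0  1  2  0  1  2  0  1
G_A(13) = 1.
Heap B, S = {4, 5, 6, 7}:
n :  0  1  2  3  4  5  6  7  8  9 10 11 12 13 14 15 16 17 18 19 20
G :  0  0  0  0  1  1  1  1  2  2  2  0  0  0  0  1  1  1  1  2  2
G_B(20) = 2.
Combined Grundy value = 1 ⊕ 2 = 3.

3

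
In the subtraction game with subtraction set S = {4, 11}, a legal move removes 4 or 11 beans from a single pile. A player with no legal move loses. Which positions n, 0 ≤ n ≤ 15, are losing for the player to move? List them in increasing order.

0, 1, 2, 3, 8, 9, 10, 15

n :  0  1  2  3  4  5  6  7  8  9 10 11 12 13 14 15
G :  0  0  0  0  1  1  1  1  0  0  0  2  1  1  1  0
P-positions are exactly the n with G(n) = 0.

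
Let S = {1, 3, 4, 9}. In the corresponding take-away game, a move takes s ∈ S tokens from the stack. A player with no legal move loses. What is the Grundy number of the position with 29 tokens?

G(0) = 0
G(1) = mex{0} = 1
G(2) = mex{1} = 0
G(3) = mex{0,0} = 1
G(4) = mex{1,1,0} = 2
G(5) = mex{2,0,1} = 3
G(6) = mex{3,1,0} = 2
G(7) = mex{2,2,1} = 0
G(8) = mex{0,3,2} = 1
G(9) = mex{1,2,3,0} = 4
G(10) = mex{4,0,2,1} = 3
G(11) = mex{3,1,0,0} = 2
G(12) = mex{2,4,1,1} = 0
G(13) = mex{0,3,4,2} = 1
G(14) = mex{1,2,3,3} = 0
G(15) = mex{0,0,2,2} = 1
G(16) = mex{1,1,0,0} = 2
G(17) = mex{2,0,1,1} = 3
G(18) = mex{3,1,0,4} = 2
G(19) = mex{2,2,1,3} = 0
G(20) = mex{0,3,2,2} = 1
G(21) = mex{1,2,3,0} = 4
G(22) = mex{4,0,2,1} = 3
G(23) = mex{3,1,0,0} = 2
G(24) = mex{2,4,1,1} = 0
G(25) = mex{0,3,4,2} = 1
G(26) = mex{1,2,3,3} = 0
G(27) = mex{0,0,2,2} = 1
G(28) = mex{1,1,0,0} = 2
G(29) = mex{2,0,1,1} = 3

3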